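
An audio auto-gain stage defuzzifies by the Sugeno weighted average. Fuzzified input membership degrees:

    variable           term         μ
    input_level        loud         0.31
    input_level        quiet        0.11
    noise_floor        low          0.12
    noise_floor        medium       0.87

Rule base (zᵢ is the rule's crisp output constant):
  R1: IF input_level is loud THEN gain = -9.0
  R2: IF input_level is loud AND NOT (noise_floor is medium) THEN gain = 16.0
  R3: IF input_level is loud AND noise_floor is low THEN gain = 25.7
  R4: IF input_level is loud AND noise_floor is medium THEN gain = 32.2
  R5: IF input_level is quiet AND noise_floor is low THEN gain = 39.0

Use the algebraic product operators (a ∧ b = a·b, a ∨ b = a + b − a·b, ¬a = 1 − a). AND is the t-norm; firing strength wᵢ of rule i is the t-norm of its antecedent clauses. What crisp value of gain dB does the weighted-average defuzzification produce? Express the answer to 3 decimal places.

11.948

R1 (z=-9.0): loud=0.31 → w = 0.3100
R2 (z=16.0): loud=0.31, ¬medium=1−0.87=0.13; AND[a·b] → w = 0.0403
R3 (z=25.7): loud=0.31, low=0.12; AND[a·b] → w = 0.0372
R4 (z=32.2): loud=0.31, medium=0.87; AND[a·b] → w = 0.2697
R5 (z=39.0): quiet=0.11, low=0.12; AND[a·b] → w = 0.0132
Weighted average = (0.3100·-9.0 + 0.0403·16.0 + 0.0372·25.7 + 0.2697·32.2 + 0.0132·39.0) / (0.3100 + 0.0403 + 0.0372 + 0.2697 + 0.0132)
  = 8.0100 / 0.6704 = 11.948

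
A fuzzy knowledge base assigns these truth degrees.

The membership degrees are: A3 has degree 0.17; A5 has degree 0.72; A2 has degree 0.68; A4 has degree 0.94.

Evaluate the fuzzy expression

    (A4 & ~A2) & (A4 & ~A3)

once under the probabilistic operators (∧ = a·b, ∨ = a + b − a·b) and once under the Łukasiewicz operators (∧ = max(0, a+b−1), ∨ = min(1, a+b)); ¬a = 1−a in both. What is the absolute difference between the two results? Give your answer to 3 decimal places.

Under probabilistic:
  ~A2 = 1 − 0.6800 = 0.3200
  A4 & ~A2 = a·b on (0.9400, 0.3200) = 0.3008
  ~A3 = 1 − 0.1700 = 0.8300
  A4 & ~A3 = a·b on (0.9400, 0.8300) = 0.7802
  (A4 & ~A2) & (A4 & ~A3) = a·b on (0.3008, 0.7802) = 0.2347
  → value = 0.2347
Under Łukasiewicz:
  ~A2 = 1 − 0.68 = 0.32
  A4 & ~A2 = max(0, a+b−1) on (0.94, 0.32) = 0.26
  ~A3 = 1 − 0.17 = 0.83
  A4 & ~A3 = max(0, a+b−1) on (0.94, 0.83) = 0.77
  (A4 & ~A2) & (A4 & ~A3) = max(0, a+b−1) on (0.26, 0.77) = 0.03
  → value = 0.0300
|0.2347 − 0.0300| = 0.205

0.205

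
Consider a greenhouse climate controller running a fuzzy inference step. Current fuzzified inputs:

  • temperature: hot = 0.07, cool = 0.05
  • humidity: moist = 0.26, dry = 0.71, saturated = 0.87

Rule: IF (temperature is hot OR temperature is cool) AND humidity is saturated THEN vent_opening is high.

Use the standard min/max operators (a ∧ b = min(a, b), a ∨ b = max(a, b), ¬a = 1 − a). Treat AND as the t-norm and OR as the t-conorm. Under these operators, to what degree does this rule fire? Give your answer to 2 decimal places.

firing strength: (hot=0.07 OR cool=0.05) = 0.07; AND[min(a, b)] with saturated=0.87 → w = 0.07

0.07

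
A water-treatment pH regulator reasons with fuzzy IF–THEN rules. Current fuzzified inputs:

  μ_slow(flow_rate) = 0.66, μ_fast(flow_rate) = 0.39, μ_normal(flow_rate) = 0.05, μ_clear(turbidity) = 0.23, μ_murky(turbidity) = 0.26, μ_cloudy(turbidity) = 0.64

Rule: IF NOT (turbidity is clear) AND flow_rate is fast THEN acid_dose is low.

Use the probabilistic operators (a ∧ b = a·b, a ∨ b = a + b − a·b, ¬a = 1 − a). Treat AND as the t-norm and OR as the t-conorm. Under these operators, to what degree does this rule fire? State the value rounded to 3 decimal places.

firing strength: ¬clear=1−0.23=0.77, fast=0.39; AND[a·b] → w = 0.3003

0.300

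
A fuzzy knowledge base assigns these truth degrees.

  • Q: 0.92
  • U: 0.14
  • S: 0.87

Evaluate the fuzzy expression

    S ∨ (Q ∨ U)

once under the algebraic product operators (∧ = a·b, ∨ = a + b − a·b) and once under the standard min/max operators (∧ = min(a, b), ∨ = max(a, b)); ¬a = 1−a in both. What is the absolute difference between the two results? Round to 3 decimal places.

0.071

Under algebraic product:
  Q ∨ U = a + b − a·b on (0.9200, 0.1400) = 0.9312
  S ∨ (Q ∨ U) = a + b − a·b on (0.8700, 0.9312) = 0.9911
  → value = 0.9911
Under standard min/max:
  Q ∨ U = max(a, b) on (0.92, 0.14) = 0.92
  S ∨ (Q ∨ U) = max(a, b) on (0.87, 0.92) = 0.92
  → value = 0.9200
|0.9911 − 0.9200| = 0.071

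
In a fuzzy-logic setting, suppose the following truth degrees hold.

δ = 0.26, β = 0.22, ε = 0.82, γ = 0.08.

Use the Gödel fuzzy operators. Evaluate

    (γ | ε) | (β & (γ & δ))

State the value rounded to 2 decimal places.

0.82

γ | ε = max(a, b) on (0.08, 0.82) = 0.82
γ & δ = min(a, b) on (0.08, 0.26) = 0.08
β & (γ & δ) = min(a, b) on (0.22, 0.08) = 0.08
(γ | ε) | (β & (γ & δ)) = max(a, b) on (0.82, 0.08) = 0.82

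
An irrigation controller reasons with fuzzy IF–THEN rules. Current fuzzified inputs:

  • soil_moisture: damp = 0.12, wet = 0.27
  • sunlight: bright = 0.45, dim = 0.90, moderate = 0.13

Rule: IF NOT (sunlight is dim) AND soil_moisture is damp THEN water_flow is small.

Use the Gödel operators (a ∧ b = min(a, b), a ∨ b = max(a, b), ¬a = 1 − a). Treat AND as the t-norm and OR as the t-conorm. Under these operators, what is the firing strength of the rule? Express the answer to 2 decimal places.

0.10

firing strength: ¬dim=1−0.90=0.10, damp=0.12; AND[min(a, b)] → w = 0.10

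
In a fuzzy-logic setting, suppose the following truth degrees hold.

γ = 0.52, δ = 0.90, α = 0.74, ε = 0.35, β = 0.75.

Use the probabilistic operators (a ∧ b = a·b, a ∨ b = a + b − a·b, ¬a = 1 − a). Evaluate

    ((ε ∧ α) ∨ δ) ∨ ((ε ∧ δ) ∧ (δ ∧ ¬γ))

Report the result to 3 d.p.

ε ∧ α = a·b on (0.3500, 0.7400) = 0.2590
(ε ∧ α) ∨ δ = a + b − a·b on (0.2590, 0.9000) = 0.9259
ε ∧ δ = a·b on (0.3500, 0.9000) = 0.3150
¬γ = 1 − 0.5200 = 0.4800
δ ∧ ¬γ = a·b on (0.9000, 0.4800) = 0.4320
(ε ∧ δ) ∧ (δ ∧ ¬γ) = a·b on (0.3150, 0.4320) = 0.1361
((ε ∧ α) ∨ δ) ∨ ((ε ∧ δ) ∧ (δ ∧ ¬γ)) = a + b − a·b on (0.9259, 0.1361) = 0.9360

0.936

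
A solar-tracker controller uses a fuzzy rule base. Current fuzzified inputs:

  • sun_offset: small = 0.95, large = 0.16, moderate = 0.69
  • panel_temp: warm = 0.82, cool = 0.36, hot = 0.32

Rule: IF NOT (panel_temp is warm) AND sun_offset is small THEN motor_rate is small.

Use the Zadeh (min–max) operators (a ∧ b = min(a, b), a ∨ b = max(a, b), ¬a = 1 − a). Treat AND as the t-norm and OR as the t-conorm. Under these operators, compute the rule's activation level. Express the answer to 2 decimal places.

firing strength: ¬warm=1−0.82=0.18, small=0.95; AND[min(a, b)] → w = 0.18

0.18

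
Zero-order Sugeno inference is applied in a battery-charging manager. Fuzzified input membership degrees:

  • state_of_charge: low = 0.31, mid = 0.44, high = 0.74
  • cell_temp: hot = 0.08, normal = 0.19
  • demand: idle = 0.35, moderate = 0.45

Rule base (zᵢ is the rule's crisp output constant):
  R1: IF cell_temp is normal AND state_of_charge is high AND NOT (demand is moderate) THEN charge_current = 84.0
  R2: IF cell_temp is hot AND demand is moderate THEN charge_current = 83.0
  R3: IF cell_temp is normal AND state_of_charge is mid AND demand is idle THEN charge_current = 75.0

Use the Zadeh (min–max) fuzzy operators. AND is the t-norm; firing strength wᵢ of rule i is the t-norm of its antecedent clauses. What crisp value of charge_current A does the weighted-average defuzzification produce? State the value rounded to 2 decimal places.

80.11

R1 (z=84.0): normal=0.19, high=0.74, ¬moderate=1−0.45=0.55; AND[min(a, b)] → w = 0.19
R2 (z=83.0): hot=0.08, moderate=0.45; AND[min(a, b)] → w = 0.08
R3 (z=75.0): normal=0.19, mid=0.44, idle=0.35; AND[min(a, b)] → w = 0.19
Weighted average = (0.19·84.0 + 0.08·83.0 + 0.19·75.0) / (0.19 + 0.08 + 0.19)
  = 36.8500 / 0.4600 = 80.11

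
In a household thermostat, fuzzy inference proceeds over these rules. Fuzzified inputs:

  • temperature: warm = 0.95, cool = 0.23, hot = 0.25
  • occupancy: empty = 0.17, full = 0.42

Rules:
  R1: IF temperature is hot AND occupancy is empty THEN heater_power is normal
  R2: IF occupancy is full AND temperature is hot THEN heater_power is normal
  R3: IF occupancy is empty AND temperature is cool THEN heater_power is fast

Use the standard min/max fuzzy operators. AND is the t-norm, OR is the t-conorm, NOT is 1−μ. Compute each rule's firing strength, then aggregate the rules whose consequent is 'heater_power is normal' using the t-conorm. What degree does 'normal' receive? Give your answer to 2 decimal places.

0.25

R1: hot=0.25, empty=0.17; AND[min(a, b)] → w = 0.17
R2: full=0.42, hot=0.25; AND[min(a, b)] → w = 0.25
R3: empty=0.17, cool=0.23; AND[min(a, b)] → w = 0.17
Rules with consequent 'normal': {R1, R2} → strengths 0.17, 0.25
Aggregate via t-conorm [max(a, b)]: 0.25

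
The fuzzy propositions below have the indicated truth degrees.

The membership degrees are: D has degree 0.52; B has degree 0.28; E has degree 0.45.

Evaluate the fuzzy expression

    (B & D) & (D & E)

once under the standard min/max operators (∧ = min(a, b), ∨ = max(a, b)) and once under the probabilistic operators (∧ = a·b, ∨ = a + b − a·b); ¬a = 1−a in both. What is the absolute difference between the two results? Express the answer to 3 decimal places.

Under standard min/max:
  B & D = min(a, b) on (0.28, 0.52) = 0.28
  D & E = min(a, b) on (0.52, 0.45) = 0.45
  (B & D) & (D & E) = min(a, b) on (0.28, 0.45) = 0.28
  → value = 0.2800
Under probabilistic:
  B & D = a·b on (0.2800, 0.5200) = 0.1456
  D & E = a·b on (0.5200, 0.4500) = 0.2340
  (B & D) & (D & E) = a·b on (0.1456, 0.2340) = 0.0341
  → value = 0.0341
|0.2800 − 0.0341| = 0.246

0.246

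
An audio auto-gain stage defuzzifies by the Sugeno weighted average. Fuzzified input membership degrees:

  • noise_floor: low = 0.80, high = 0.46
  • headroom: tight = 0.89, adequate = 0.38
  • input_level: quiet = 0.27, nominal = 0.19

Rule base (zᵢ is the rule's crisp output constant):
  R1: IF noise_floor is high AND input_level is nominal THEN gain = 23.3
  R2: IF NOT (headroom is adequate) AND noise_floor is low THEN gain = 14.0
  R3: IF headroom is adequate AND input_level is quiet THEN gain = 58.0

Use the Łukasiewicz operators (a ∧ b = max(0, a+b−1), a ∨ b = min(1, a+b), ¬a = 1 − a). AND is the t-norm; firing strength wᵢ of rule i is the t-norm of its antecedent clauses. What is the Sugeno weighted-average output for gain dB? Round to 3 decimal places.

R1 (z=23.3): high=0.46, nominal=0.19; AND[max(0, a+b−1)] → w = 0.00
R2 (z=14.0): ¬adequate=1−0.38=0.62, low=0.80; AND[max(0, a+b−1)] → w = 0.42
R3 (z=58.0): adequate=0.38, quiet=0.27; AND[max(0, a+b−1)] → w = 0.00
Weighted average = (0.00·23.3 + 0.42·14.0 + 0.00·58.0) / (0.00 + 0.42 + 0.00)
  = 5.8800 / 0.4200 = 14.000

14.000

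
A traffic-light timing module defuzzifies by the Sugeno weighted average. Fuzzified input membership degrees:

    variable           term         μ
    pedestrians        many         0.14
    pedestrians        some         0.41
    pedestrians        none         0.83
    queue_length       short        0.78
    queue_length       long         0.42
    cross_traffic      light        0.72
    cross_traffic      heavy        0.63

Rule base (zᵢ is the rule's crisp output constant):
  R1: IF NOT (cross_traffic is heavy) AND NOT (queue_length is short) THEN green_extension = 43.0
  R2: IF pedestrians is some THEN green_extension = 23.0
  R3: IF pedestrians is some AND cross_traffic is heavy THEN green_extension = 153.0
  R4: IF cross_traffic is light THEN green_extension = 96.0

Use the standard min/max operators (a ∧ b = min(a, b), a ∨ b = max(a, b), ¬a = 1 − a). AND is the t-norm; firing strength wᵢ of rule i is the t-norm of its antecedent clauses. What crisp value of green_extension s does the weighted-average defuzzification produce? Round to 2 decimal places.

R1 (z=43.0): ¬heavy=1−0.63=0.37, ¬short=1−0.78=0.22; AND[min(a, b)] → w = 0.22
R2 (z=23.0): some=0.41 → w = 0.41
R3 (z=153.0): some=0.41, heavy=0.63; AND[min(a, b)] → w = 0.41
R4 (z=96.0): light=0.72 → w = 0.72
Weighted average = (0.22·43.0 + 0.41·23.0 + 0.41·153.0 + 0.72·96.0) / (0.22 + 0.41 + 0.41 + 0.72)
  = 150.7400 / 1.7600 = 85.65

85.65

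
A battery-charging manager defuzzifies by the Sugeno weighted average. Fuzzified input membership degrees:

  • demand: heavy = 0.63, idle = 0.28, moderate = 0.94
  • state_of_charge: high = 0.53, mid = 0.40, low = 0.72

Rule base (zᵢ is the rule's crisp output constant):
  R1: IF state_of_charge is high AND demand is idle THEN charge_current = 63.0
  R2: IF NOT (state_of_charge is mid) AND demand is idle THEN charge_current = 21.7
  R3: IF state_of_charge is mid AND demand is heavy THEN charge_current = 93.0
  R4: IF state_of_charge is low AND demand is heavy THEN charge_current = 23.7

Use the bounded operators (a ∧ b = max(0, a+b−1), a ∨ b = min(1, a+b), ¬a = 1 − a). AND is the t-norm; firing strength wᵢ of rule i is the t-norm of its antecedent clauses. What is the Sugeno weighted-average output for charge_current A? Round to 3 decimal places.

R1 (z=63.0): high=0.53, idle=0.28; AND[max(0, a+b−1)] → w = 0.00
R2 (z=21.7): ¬mid=1−0.40=0.60, idle=0.28; AND[max(0, a+b−1)] → w = 0.00
R3 (z=93.0): mid=0.40, heavy=0.63; AND[max(0, a+b−1)] → w = 0.03
R4 (z=23.7): low=0.72, heavy=0.63; AND[max(0, a+b−1)] → w = 0.35
Weighted average = (0.00·63.0 + 0.00·21.7 + 0.03·93.0 + 0.35·23.7) / (0.00 + 0.00 + 0.03 + 0.35)
  = 11.0850 / 0.3800 = 29.171

29.171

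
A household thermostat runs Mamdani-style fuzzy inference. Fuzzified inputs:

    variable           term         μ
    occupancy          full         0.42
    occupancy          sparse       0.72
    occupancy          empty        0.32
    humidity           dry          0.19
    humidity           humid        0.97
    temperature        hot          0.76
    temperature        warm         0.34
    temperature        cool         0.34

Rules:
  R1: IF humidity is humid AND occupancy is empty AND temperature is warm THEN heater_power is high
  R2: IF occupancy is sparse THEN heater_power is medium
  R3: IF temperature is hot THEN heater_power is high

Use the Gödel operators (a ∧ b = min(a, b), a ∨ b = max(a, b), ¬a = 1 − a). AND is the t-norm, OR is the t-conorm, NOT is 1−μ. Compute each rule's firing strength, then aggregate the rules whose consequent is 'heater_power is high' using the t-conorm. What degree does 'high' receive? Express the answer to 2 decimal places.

0.76

R1: humid=0.97, empty=0.32, warm=0.34; AND[min(a, b)] → w = 0.32
R2: sparse=0.72 → w = 0.72
R3: hot=0.76 → w = 0.76
Rules with consequent 'high': {R1, R3} → strengths 0.32, 0.76
Aggregate via t-conorm [max(a, b)]: 0.76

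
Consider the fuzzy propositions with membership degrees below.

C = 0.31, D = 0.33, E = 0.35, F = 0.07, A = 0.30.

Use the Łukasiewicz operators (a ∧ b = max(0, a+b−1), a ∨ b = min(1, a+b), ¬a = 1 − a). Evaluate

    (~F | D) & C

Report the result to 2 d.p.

0.31

~F = 1 − 0.07 = 0.93
~F | D = min(1, a+b) on (0.93, 0.33) = 1.00
(~F | D) & C = max(0, a+b−1) on (1.00, 0.31) = 0.31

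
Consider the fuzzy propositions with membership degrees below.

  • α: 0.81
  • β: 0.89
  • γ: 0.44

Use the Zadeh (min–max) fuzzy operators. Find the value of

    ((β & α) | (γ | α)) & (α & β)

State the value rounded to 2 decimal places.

β & α = min(a, b) on (0.89, 0.81) = 0.81
γ | α = max(a, b) on (0.44, 0.81) = 0.81
(β & α) | (γ | α) = max(a, b) on (0.81, 0.81) = 0.81
α & β = min(a, b) on (0.81, 0.89) = 0.81
((β & α) | (γ | α)) & (α & β) = min(a, b) on (0.81, 0.81) = 0.81

0.81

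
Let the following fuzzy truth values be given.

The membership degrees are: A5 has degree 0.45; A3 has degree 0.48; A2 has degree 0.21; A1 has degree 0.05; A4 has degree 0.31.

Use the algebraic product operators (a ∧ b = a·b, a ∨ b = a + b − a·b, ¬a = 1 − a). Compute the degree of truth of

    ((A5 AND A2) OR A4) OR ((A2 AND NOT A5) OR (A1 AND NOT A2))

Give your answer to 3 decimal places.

0.469

A5 AND A2 = a·b on (0.4500, 0.2100) = 0.0945
(A5 AND A2) OR A4 = a + b − a·b on (0.0945, 0.3100) = 0.3752
NOT A5 = 1 − 0.4500 = 0.5500
A2 AND NOT A5 = a·b on (0.2100, 0.5500) = 0.1155
NOT A2 = 1 − 0.2100 = 0.7900
A1 AND NOT A2 = a·b on (0.0500, 0.7900) = 0.0395
(A2 AND NOT A5) OR (A1 AND NOT A2) = a + b − a·b on (0.1155, 0.0395) = 0.1504
((A5 AND A2) OR A4) OR ((A2 AND NOT A5) OR (A1 AND NOT A2)) = a + b − a·b on (0.3752, 0.1504) = 0.4692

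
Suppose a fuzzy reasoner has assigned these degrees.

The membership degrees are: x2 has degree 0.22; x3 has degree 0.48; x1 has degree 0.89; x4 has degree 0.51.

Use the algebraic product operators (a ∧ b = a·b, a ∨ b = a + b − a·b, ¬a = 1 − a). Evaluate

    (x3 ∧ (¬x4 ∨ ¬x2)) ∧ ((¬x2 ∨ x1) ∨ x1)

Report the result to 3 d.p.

¬x4 = 1 − 0.5100 = 0.4900
¬x2 = 1 − 0.2200 = 0.7800
¬x4 ∨ ¬x2 = a + b − a·b on (0.4900, 0.7800) = 0.8878
x3 ∧ (¬x4 ∨ ¬x2) = a·b on (0.4800, 0.8878) = 0.4261
¬x2 = 1 − 0.2200 = 0.7800
¬x2 ∨ x1 = a + b − a·b on (0.7800, 0.8900) = 0.9758
(¬x2 ∨ x1) ∨ x1 = a + b − a·b on (0.9758, 0.8900) = 0.9973
(x3 ∧ (¬x4 ∨ ¬x2)) ∧ ((¬x2 ∨ x1) ∨ x1) = a·b on (0.4261, 0.9973) = 0.4250

0.425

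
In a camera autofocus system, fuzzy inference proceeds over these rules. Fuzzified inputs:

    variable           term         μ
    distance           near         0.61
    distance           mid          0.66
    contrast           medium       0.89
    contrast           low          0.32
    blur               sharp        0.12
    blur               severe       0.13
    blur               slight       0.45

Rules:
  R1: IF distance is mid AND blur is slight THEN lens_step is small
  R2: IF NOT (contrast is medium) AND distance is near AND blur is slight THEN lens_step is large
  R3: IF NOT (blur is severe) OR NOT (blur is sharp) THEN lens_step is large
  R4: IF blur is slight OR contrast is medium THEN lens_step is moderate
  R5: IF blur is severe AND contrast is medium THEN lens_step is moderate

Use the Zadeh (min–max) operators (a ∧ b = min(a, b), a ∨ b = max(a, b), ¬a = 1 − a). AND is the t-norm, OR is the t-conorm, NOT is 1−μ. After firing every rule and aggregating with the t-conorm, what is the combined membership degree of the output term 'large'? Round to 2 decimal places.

0.88

R1: mid=0.66, slight=0.45; AND[min(a, b)] → w = 0.45
R2: ¬medium=1−0.89=0.11, near=0.61, slight=0.45; AND[min(a, b)] → w = 0.11
R3: ¬severe=1−0.13=0.87, ¬sharp=1−0.12=0.88; OR[max(a, b)] → w = 0.88
R4: slight=0.45, medium=0.89; OR[max(a, b)] → w = 0.89
R5: severe=0.13, medium=0.89; AND[min(a, b)] → w = 0.13
Rules with consequent 'large': {R2, R3} → strengths 0.11, 0.88
Aggregate via t-conorm [max(a, b)]: 0.88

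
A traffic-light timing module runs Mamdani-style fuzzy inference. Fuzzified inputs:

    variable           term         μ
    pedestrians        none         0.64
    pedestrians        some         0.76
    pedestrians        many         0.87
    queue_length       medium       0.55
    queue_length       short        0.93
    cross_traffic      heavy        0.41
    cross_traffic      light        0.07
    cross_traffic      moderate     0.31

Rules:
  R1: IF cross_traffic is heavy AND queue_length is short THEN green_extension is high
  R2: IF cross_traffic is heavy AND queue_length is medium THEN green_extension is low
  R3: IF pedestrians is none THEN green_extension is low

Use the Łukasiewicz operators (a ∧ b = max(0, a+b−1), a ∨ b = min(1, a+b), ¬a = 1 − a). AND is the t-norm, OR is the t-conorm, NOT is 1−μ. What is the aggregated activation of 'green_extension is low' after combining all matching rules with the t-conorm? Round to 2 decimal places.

0.64

R1: heavy=0.41, short=0.93; AND[max(0, a+b−1)] → w = 0.34
R2: heavy=0.41, medium=0.55; AND[max(0, a+b−1)] → w = 0.00
R3: none=0.64 → w = 0.64
Rules with consequent 'low': {R2, R3} → strengths 0.00, 0.64
Aggregate via t-conorm [min(1, a+b)]: 0.64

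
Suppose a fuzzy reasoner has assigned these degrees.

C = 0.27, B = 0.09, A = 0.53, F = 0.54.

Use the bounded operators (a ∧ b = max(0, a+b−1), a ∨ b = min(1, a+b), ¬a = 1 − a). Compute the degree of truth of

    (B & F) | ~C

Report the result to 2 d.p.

B & F = max(0, a+b−1) on (0.09, 0.54) = 0.00
~C = 1 − 0.27 = 0.73
(B & F) | ~C = min(1, a+b) on (0.00, 0.73) = 0.73

0.73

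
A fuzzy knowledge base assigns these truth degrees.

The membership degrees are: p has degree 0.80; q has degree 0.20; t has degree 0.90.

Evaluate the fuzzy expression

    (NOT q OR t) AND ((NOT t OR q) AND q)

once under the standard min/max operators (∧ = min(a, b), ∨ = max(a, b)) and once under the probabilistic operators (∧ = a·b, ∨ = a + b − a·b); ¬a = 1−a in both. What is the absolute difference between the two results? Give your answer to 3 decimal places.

Under standard min/max:
  NOT q = 1 − 0.20 = 0.80
  NOT q OR t = max(a, b) on (0.80, 0.90) = 0.90
  NOT t = 1 − 0.90 = 0.10
  NOT t OR q = max(a, b) on (0.10, 0.20) = 0.20
  (NOT t OR q) AND q = min(a, b) on (0.20, 0.20) = 0.20
  (NOT q OR t) AND ((NOT t OR q) AND q) = min(a, b) on (0.90, 0.20) = 0.20
  → value = 0.2000
Under probabilistic:
  NOT q = 1 − 0.2000 = 0.8000
  NOT q OR t = a + b − a·b on (0.8000, 0.9000) = 0.9800
  NOT t = 1 − 0.9000 = 0.1000
  NOT t OR q = a + b − a·b on (0.1000, 0.2000) = 0.2800
  (NOT t OR q) AND q = a·b on (0.2800, 0.2000) = 0.0560
  (NOT q OR t) AND ((NOT t OR q) AND q) = a·b on (0.9800, 0.0560) = 0.0549
  → value = 0.0549
|0.2000 − 0.0549| = 0.145

0.145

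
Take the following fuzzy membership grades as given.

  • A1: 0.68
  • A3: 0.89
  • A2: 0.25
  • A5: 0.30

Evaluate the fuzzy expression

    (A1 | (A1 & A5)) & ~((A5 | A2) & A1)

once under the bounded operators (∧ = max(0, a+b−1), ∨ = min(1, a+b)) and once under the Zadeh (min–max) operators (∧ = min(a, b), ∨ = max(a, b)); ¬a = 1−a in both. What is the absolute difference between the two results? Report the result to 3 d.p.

0.230

Under bounded:
  A1 & A5 = max(0, a+b−1) on (0.68, 0.30) = 0.00
  A1 | (A1 & A5) = min(1, a+b) on (0.68, 0.00) = 0.68
  A5 | A2 = min(1, a+b) on (0.30, 0.25) = 0.55
  (A5 | A2) & A1 = max(0, a+b−1) on (0.55, 0.68) = 0.23
  ~((A5 | A2) & A1) = 1 − 0.23 = 0.77
  (A1 | (A1 & A5)) & ~((A5 | A2) & A1) = max(0, a+b−1) on (0.68, 0.77) = 0.45
  → value = 0.4500
Under Zadeh (min–max):
  A1 & A5 = min(a, b) on (0.68, 0.30) = 0.30
  A1 | (A1 & A5) = max(a, b) on (0.68, 0.30) = 0.68
  A5 | A2 = max(a, b) on (0.30, 0.25) = 0.30
  (A5 | A2) & A1 = min(a, b) on (0.30, 0.68) = 0.30
  ~((A5 | A2) & A1) = 1 − 0.30 = 0.70
  (A1 | (A1 & A5)) & ~((A5 | A2) & A1) = min(a, b) on (0.68, 0.70) = 0.68
  → value = 0.6800
|0.4500 − 0.6800| = 0.230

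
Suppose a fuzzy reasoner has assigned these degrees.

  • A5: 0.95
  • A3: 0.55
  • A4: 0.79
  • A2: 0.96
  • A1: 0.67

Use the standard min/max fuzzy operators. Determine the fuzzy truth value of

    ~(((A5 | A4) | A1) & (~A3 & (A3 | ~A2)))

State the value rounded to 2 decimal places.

0.55

A5 | A4 = max(a, b) on (0.95, 0.79) = 0.95
(A5 | A4) | A1 = max(a, b) on (0.95, 0.67) = 0.95
~A3 = 1 − 0.55 = 0.45
~A2 = 1 − 0.96 = 0.04
A3 | ~A2 = max(a, b) on (0.55, 0.04) = 0.55
~A3 & (A3 | ~A2) = min(a, b) on (0.45, 0.55) = 0.45
((A5 | A4) | A1) & (~A3 & (A3 | ~A2)) = min(a, b) on (0.95, 0.45) = 0.45
~(((A5 | A4) | A1) & (~A3 & (A3 | ~A2))) = 1 − 0.45 = 0.55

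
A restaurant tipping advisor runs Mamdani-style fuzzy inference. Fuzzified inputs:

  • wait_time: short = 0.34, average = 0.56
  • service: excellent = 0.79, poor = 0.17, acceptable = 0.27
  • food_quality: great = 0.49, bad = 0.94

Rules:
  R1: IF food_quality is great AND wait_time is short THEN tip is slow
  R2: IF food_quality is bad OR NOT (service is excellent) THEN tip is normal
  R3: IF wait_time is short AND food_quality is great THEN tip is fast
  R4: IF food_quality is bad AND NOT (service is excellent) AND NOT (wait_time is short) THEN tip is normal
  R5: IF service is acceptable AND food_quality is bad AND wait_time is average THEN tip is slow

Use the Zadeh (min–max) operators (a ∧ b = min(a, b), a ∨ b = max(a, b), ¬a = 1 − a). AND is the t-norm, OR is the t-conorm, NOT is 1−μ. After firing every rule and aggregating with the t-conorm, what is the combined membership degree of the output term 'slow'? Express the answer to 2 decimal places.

0.34

R1: great=0.49, short=0.34; AND[min(a, b)] → w = 0.34
R2: bad=0.94, ¬excellent=1−0.79=0.21; OR[max(a, b)] → w = 0.94
R3: short=0.34, great=0.49; AND[min(a, b)] → w = 0.34
R4: bad=0.94, ¬excellent=1−0.79=0.21, ¬short=1−0.34=0.66; AND[min(a, b)] → w = 0.21
R5: acceptable=0.27, bad=0.94, average=0.56; AND[min(a, b)] → w = 0.27
Rules with consequent 'slow': {R1, R5} → strengths 0.34, 0.27
Aggregate via t-conorm [max(a, b)]: 0.34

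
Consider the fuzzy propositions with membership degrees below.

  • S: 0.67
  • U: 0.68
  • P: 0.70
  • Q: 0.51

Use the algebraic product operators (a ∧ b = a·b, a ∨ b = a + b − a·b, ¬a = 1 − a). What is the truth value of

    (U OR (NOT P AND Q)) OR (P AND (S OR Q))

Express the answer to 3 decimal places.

0.888

NOT P = 1 − 0.7000 = 0.3000
NOT P AND Q = a·b on (0.3000, 0.5100) = 0.1530
U OR (NOT P AND Q) = a + b − a·b on (0.6800, 0.1530) = 0.7290
S OR Q = a + b − a·b on (0.6700, 0.5100) = 0.8383
P AND (S OR Q) = a·b on (0.7000, 0.8383) = 0.5868
(U OR (NOT P AND Q)) OR (P AND (S OR Q)) = a + b − a·b on (0.7290, 0.5868) = 0.8880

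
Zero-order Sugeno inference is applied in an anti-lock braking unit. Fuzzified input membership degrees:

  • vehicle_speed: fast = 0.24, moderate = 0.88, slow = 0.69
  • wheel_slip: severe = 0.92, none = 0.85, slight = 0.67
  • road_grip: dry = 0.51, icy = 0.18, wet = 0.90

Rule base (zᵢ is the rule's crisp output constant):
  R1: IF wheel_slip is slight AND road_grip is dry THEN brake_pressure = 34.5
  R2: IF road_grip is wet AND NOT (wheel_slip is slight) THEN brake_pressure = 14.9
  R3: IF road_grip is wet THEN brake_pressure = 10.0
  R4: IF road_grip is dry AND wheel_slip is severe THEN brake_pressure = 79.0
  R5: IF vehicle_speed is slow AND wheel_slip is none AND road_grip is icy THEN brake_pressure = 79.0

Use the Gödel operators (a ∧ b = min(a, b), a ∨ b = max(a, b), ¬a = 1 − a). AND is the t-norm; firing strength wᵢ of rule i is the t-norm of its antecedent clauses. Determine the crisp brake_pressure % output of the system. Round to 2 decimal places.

35.40

R1 (z=34.5): slight=0.67, dry=0.51; AND[min(a, b)] → w = 0.51
R2 (z=14.9): wet=0.90, ¬slight=1−0.67=0.33; AND[min(a, b)] → w = 0.33
R3 (z=10.0): wet=0.90 → w = 0.90
R4 (z=79.0): dry=0.51, severe=0.92; AND[min(a, b)] → w = 0.51
R5 (z=79.0): slow=0.69, none=0.85, icy=0.18; AND[min(a, b)] → w = 0.18
Weighted average = (0.51·34.5 + 0.33·14.9 + 0.90·10.0 + 0.51·79.0 + 0.18·79.0) / (0.51 + 0.33 + 0.90 + 0.51 + 0.18)
  = 86.0220 / 2.4300 = 35.40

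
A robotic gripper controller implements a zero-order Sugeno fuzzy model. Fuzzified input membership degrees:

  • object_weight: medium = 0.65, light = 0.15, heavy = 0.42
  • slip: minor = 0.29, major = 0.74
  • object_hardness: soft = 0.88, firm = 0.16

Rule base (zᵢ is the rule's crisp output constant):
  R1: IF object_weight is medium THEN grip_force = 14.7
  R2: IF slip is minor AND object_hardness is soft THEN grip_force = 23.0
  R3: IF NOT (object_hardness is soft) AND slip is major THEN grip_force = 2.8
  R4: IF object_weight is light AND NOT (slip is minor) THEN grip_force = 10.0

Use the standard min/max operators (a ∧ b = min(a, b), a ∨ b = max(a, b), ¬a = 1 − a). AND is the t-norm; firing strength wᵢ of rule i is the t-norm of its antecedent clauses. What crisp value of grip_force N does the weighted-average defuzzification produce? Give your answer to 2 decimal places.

14.93

R1 (z=14.7): medium=0.65 → w = 0.65
R2 (z=23.0): minor=0.29, soft=0.88; AND[min(a, b)] → w = 0.29
R3 (z=2.8): ¬soft=1−0.88=0.12, major=0.74; AND[min(a, b)] → w = 0.12
R4 (z=10.0): light=0.15, ¬minor=1−0.29=0.71; AND[min(a, b)] → w = 0.15
Weighted average = (0.65·14.7 + 0.29·23.0 + 0.12·2.8 + 0.15·10.0) / (0.65 + 0.29 + 0.12 + 0.15)
  = 18.0610 / 1.2100 = 14.93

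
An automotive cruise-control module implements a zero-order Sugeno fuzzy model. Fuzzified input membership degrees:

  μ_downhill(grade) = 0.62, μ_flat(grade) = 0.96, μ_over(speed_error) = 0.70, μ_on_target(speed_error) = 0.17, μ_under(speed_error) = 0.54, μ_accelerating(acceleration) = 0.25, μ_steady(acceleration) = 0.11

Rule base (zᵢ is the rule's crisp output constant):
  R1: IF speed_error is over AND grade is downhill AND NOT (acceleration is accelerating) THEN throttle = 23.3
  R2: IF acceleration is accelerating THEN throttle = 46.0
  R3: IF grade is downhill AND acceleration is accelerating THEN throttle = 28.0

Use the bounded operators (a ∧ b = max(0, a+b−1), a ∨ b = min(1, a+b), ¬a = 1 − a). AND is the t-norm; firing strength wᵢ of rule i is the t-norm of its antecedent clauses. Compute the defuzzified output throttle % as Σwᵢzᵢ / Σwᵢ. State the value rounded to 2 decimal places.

R1 (z=23.3): over=0.70, downhill=0.62, ¬accelerating=1−0.25=0.75; AND[max(0, a+b−1)] → w = 0.07
R2 (z=46.0): accelerating=0.25 → w = 0.25
R3 (z=28.0): downhill=0.62, accelerating=0.25; AND[max(0, a+b−1)] → w = 0.00
Weighted average = (0.07·23.3 + 0.25·46.0 + 0.00·28.0) / (0.07 + 0.25 + 0.00)
  = 13.1310 / 0.3200 = 41.03

41.03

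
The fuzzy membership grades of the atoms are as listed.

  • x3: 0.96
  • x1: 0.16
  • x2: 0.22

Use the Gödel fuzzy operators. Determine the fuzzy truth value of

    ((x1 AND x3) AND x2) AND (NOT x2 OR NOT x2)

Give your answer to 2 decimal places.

x1 AND x3 = min(a, b) on (0.16, 0.96) = 0.16
(x1 AND x3) AND x2 = min(a, b) on (0.16, 0.22) = 0.16
NOT x2 = 1 − 0.22 = 0.78
NOT x2 = 1 − 0.22 = 0.78
NOT x2 OR NOT x2 = max(a, b) on (0.78, 0.78) = 0.78
((x1 AND x3) AND x2) AND (NOT x2 OR NOT x2) = min(a, b) on (0.16, 0.78) = 0.16

0.16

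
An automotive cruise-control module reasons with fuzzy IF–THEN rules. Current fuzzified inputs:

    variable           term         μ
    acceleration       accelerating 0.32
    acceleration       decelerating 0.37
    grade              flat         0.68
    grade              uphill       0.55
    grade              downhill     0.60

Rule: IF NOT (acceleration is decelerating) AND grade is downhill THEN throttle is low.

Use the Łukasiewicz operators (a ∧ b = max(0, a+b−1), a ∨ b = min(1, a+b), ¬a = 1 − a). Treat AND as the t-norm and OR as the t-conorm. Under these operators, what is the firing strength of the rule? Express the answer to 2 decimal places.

0.23

firing strength: ¬decelerating=1−0.37=0.63, downhill=0.60; AND[max(0, a+b−1)] → w = 0.23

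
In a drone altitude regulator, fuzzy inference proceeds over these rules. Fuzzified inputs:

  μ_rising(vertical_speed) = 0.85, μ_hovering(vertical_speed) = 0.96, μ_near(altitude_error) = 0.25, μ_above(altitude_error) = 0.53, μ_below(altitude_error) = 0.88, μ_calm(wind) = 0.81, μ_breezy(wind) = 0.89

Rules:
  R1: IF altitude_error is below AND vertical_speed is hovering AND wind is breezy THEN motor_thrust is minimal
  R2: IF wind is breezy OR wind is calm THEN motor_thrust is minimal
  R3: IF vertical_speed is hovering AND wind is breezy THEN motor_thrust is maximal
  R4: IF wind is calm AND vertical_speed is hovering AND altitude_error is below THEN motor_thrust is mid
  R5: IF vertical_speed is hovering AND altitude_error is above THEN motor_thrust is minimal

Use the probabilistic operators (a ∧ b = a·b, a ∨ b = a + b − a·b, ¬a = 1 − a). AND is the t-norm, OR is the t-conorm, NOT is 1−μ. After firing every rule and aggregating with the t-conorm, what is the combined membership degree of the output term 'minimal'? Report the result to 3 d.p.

0.997

R1: below=0.88, hovering=0.96, breezy=0.89; AND[a·b] → w = 0.7519
R2: breezy=0.89, calm=0.81; OR[a + b − a·b] → w = 0.9791
R3: hovering=0.96, breezy=0.89; AND[a·b] → w = 0.8544
R4: calm=0.81, hovering=0.96, below=0.88; AND[a·b] → w = 0.6843
R5: hovering=0.96, above=0.53; AND[a·b] → w = 0.5088
Rules with consequent 'minimal': {R1, R2, R5} → strengths 0.7519, 0.9791, 0.5088
Aggregate via t-conorm [a + b − a·b]: 0.9975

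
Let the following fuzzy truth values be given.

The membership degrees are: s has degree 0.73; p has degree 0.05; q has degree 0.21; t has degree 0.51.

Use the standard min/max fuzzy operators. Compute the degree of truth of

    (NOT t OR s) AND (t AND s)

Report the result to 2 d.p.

NOT t = 1 − 0.51 = 0.49
NOT t OR s = max(a, b) on (0.49, 0.73) = 0.73
t AND s = min(a, b) on (0.51, 0.73) = 0.51
(NOT t OR s) AND (t AND s) = min(a, b) on (0.73, 0.51) = 0.51

0.51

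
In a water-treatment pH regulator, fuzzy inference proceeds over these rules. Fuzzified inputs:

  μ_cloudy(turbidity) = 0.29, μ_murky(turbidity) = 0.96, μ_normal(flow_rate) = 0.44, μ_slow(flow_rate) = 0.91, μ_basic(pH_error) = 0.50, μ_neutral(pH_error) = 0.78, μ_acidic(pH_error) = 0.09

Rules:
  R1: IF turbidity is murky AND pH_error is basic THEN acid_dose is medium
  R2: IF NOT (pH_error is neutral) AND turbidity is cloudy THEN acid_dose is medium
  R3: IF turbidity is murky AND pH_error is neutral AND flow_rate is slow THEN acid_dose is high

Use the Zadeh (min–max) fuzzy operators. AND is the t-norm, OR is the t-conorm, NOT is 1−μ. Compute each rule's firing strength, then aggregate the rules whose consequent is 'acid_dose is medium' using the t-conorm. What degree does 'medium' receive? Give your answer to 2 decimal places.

0.50

R1: murky=0.96, basic=0.50; AND[min(a, b)] → w = 0.50
R2: ¬neutral=1−0.78=0.22, cloudy=0.29; AND[min(a, b)] → w = 0.22
R3: murky=0.96, neutral=0.78, slow=0.91; AND[min(a, b)] → w = 0.78
Rules with consequent 'medium': {R1, R2} → strengths 0.50, 0.22
Aggregate via t-conorm [max(a, b)]: 0.50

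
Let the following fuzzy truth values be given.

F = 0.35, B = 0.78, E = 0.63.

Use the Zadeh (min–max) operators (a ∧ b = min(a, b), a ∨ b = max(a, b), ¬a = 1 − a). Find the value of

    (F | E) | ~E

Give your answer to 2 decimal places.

0.63

F | E = max(a, b) on (0.35, 0.63) = 0.63
~E = 1 − 0.63 = 0.37
(F | E) | ~E = max(a, b) on (0.63, 0.37) = 0.63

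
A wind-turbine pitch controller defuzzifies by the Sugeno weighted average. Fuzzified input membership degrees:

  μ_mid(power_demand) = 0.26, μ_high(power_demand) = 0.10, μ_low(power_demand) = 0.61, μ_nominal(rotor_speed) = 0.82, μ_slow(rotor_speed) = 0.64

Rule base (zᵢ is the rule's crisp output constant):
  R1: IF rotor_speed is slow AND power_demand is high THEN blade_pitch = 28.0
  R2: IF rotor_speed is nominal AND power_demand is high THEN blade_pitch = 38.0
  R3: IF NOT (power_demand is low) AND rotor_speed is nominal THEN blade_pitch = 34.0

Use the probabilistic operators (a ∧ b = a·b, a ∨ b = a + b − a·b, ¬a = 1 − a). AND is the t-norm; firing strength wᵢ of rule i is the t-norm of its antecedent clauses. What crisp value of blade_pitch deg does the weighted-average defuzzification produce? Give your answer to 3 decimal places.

33.880

R1 (z=28.0): slow=0.64, high=0.10; AND[a·b] → w = 0.0640
R2 (z=38.0): nominal=0.82, high=0.10; AND[a·b] → w = 0.0820
R3 (z=34.0): ¬low=1−0.61=0.39, nominal=0.82; AND[a·b] → w = 0.3198
Weighted average = (0.0640·28.0 + 0.0820·38.0 + 0.3198·34.0) / (0.0640 + 0.0820 + 0.3198)
  = 15.7812 / 0.4658 = 33.880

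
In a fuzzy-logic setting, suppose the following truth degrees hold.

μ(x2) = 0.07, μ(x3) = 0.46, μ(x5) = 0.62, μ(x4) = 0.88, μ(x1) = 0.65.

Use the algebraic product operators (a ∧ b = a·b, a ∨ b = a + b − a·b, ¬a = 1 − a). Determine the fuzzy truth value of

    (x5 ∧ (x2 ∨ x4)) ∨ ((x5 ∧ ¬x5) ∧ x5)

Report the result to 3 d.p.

0.616

x2 ∨ x4 = a + b − a·b on (0.0700, 0.8800) = 0.8884
x5 ∧ (x2 ∨ x4) = a·b on (0.6200, 0.8884) = 0.5508
¬x5 = 1 − 0.6200 = 0.3800
x5 ∧ ¬x5 = a·b on (0.6200, 0.3800) = 0.2356
(x5 ∧ ¬x5) ∧ x5 = a·b on (0.2356, 0.6200) = 0.1461
(x5 ∧ (x2 ∨ x4)) ∨ ((x5 ∧ ¬x5) ∧ x5) = a + b − a·b on (0.5508, 0.1461) = 0.6164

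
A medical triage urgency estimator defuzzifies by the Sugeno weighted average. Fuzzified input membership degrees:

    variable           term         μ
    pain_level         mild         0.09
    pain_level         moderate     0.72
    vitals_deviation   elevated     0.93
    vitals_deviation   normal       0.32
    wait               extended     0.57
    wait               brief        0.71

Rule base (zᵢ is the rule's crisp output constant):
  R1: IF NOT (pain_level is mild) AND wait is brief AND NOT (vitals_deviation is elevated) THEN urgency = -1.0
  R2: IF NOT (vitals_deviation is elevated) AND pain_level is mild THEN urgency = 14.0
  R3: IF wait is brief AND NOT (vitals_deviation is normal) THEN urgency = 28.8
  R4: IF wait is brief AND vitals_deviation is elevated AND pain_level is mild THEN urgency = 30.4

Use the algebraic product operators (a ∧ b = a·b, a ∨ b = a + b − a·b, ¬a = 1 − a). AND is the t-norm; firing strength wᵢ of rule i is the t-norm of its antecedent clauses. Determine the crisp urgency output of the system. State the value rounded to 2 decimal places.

R1 (z=-1.0): ¬mild=1−0.09=0.91, brief=0.71, ¬elevated=1−0.93=0.07; AND[a·b] → w = 0.0452
R2 (z=14.0): ¬elevated=1−0.93=0.07, mild=0.09; AND[a·b] → w = 0.0063
R3 (z=28.8): brief=0.71, ¬normal=1−0.32=0.68; AND[a·b] → w = 0.4828
R4 (z=30.4): brief=0.71, elevated=0.93, mild=0.09; AND[a·b] → w = 0.0594
Weighted average = (0.0452·-1.0 + 0.0063·14.0 + 0.4828·28.8 + 0.0594·30.4) / (0.0452 + 0.0063 + 0.4828 + 0.0594)
  = 15.7542 / 0.5938 = 26.53

26.53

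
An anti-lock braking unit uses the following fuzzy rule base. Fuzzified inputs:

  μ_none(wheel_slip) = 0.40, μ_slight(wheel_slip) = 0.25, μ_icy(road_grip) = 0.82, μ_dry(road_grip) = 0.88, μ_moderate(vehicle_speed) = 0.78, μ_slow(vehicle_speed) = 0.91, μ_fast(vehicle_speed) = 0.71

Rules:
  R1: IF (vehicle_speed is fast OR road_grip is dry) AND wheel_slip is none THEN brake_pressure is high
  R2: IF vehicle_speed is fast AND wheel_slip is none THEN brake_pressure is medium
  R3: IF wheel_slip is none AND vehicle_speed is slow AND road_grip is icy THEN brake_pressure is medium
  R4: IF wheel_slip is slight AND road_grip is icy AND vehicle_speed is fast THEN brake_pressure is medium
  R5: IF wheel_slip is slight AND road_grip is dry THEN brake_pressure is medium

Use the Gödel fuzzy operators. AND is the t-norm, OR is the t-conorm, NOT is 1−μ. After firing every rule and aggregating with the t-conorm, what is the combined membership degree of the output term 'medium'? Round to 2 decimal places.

0.40

R1: (fast=0.71 OR dry=0.88) = 0.88; AND[min(a, b)] with none=0.40 → w = 0.40
R2: fast=0.71, none=0.40; AND[min(a, b)] → w = 0.40
R3: none=0.40, slow=0.91, icy=0.82; AND[min(a, b)] → w = 0.40
R4: slight=0.25, icy=0.82, fast=0.71; AND[min(a, b)] → w = 0.25
R5: slight=0.25, dry=0.88; AND[min(a, b)] → w = 0.25
Rules with consequent 'medium': {R2, R3, R4, R5} → strengths 0.40, 0.40, 0.25, 0.25
Aggregate via t-conorm [max(a, b)]: 0.40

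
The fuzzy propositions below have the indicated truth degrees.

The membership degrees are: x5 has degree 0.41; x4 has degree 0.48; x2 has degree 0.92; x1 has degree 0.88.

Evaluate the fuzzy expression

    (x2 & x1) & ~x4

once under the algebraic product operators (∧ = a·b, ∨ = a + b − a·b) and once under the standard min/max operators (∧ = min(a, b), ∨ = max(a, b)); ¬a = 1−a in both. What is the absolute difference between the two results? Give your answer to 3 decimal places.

Under algebraic product:
  x2 & x1 = a·b on (0.9200, 0.8800) = 0.8096
  ~x4 = 1 − 0.4800 = 0.5200
  (x2 & x1) & ~x4 = a·b on (0.8096, 0.5200) = 0.4210
  → value = 0.4210
Under standard min/max:
  x2 & x1 = min(a, b) on (0.92, 0.88) = 0.88
  ~x4 = 1 − 0.48 = 0.52
  (x2 & x1) & ~x4 = min(a, b) on (0.88, 0.52) = 0.52
  → value = 0.5200
|0.4210 − 0.5200| = 0.099

0.099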